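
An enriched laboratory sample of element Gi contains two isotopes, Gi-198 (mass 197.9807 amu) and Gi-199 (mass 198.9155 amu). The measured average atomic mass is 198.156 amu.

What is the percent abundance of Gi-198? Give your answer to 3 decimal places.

81.247%

Writing the weighted mean with unknown fraction x of Gi-198:
197.9807·x + 198.9155·(1 − x) = 198.156
(197.9807 − 198.9155)·x = 198.156 − 198.9155
x = -0.7595 / -0.9348 = 0.81247 → 81.247% Gi-198, 18.753% Gi-199.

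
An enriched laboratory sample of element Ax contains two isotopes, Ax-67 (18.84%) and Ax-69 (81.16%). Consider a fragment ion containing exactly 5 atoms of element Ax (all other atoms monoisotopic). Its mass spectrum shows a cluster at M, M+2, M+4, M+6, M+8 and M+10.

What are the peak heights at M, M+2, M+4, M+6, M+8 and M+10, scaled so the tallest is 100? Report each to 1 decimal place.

Expanding (0.1884 + 0.8116)^5:
P(M) = 0.1884^5 = 0.000237
P(M+2) = 5 × 0.1884^4 × 0.8116^1 = 0.005113
P(M+4) = 10 × 0.1884^3 × 0.8116^2 = 0.044048
P(M+6) = 10 × 0.1884^2 × 0.8116^3 = 0.189753
P(M+8) = 5 × 0.1884^1 × 0.8116^4 = 0.408714
P(M+10) = 0.8116^5 = 0.352136
The M+8 peak is largest (0.408714); scaling to 100 gives 0.1 : 1.3 : 10.8 : 46.4 : 100.0 : 86.2.

0.1 : 1.3 : 10.8 : 46.4 : 100.0 : 86.2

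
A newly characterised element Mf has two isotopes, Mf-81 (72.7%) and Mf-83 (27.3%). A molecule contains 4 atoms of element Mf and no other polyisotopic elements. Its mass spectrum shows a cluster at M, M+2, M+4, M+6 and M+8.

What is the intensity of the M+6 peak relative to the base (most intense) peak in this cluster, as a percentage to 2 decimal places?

14.10%

Binomial terms of (0.727 + 0.273)^4: M 0.2793, M+2 0.4196, M+4 0.2363, M+6 0.0592, M+8 0.0056 → M+2 is the base peak.
P(M+2) = C(4,1) × 0.727^3 × 0.273^1 = 4 × 0.38424058 × 0.2730 = 0.419591 (base)
P(M+6) = C(4,3) × 0.727^1 × 0.273^3 = 4 × 0.7270 × 0.02034642 = 0.059167
Relative intensity = 0.059167 / 0.419591 × 100 = 14.10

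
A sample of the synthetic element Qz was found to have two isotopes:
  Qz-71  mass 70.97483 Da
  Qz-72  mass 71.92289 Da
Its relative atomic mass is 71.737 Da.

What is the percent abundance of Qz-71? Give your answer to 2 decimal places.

19.61%

Writing the weighted mean with unknown fraction x of Qz-71:
70.97483·x + 71.92289·(1 − x) = 71.737
(70.97483 − 71.92289)·x = 71.737 − 71.92289
x = -0.18589 / -0.94806 = 0.19607 → 19.61% Qz-71, 80.39% Qz-72.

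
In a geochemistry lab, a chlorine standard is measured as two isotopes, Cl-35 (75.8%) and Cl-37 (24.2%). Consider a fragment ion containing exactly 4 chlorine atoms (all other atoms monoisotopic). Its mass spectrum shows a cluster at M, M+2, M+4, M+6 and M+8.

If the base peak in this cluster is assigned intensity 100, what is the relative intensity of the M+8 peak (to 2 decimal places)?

Binomial terms of (0.758 + 0.242)^4: M 0.3301, M+2 0.4216, M+4 0.2019, M+6 0.0430, M+8 0.0034 → M+2 is the base peak.
P(M+2) = C(4,1) × 0.758^3 × 0.242^1 = 4 × 0.43551951 × 0.2420 = 0.421583 (base)
P(M+8) = C(4,4) × 0.758^0 × 0.242^4 = 1 × 1.0000 × 0.00342974 = 0.003430
Relative intensity = 0.003430 / 0.421583 × 100 = 0.81

0.81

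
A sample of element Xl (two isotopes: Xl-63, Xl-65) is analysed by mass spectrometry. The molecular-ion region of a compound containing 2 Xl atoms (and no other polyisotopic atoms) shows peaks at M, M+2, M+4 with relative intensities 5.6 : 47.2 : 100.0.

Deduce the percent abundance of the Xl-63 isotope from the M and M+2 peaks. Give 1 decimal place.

Let p = fractional abundance of Xl-63. I(M+2)/I(M) = [C(2,1)·p^1·(1−p)] / p^2 = 2·(1−p)/p = 47.2/5.6 = 8.4286
(1−p)/p = 8.4286/2 = 4.2143  ⇒  p = 1/(1 + 4.2143) = 0.1918
Xl-63: 19.2%, Xl-65: 80.8%.

19.2%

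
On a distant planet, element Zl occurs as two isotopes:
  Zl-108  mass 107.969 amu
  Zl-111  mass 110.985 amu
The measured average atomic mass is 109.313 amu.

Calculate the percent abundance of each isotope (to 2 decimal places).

Zl-108: 55.44%, Zl-111: 44.56%

With x = fraction of Zl-108 (so Zl-111 is 1 − x):
107.969·x + 110.985·(1 − x) = 109.313
(107.969 − 110.985)·x = 109.313 − 110.985
x = -1.672 / -3.016 = 0.55438 → 55.44% Zl-108, 44.56% Zl-111.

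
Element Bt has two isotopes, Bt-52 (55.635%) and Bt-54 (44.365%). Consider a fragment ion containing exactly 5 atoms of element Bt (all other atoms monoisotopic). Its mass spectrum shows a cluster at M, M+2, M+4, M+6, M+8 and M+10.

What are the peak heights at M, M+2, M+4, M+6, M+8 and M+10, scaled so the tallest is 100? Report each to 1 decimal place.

15.7 : 62.7 : 100.0 : 79.7 : 31.8 : 5.1

Each Bt atom is independently Bt-52 (p = 0.55635) or Bt-54 (q = 0.44365); the cluster is the binomial expansion (p + q)^5.
P(M) = 0.55635^5 = 0.053302
P(M+2) = 5 × 0.55635^4 × 0.44365^1 = 0.212521
P(M+4) = 10 × 0.55635^3 × 0.44365^2 = 0.338942
P(M+6) = 10 × 0.55635^2 × 0.44365^3 = 0.270282
P(M+8) = 5 × 0.55635^1 × 0.44365^4 = 0.107766
P(M+10) = 0.44365^5 = 0.017187
The M+4 peak is largest (0.338942); scaling to 100 gives 15.7 : 62.7 : 100.0 : 79.7 : 31.8 : 5.1.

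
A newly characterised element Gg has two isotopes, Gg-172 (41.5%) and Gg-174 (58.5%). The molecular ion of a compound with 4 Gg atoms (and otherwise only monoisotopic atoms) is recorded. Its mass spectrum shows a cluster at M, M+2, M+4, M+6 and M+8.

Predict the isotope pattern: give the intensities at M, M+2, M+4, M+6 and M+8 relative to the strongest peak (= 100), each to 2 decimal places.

The 4 Gg atoms are independent, so intensities follow the terms of (0.415 + 0.585)^4.
P(M) = 0.415^4 = 0.029661
P(M+2) = 4 × 0.415^3 × 0.585^1 = 0.167248
P(M+4) = 6 × 0.415^2 × 0.585^2 = 0.353638
P(M+6) = 4 × 0.415^1 × 0.585^3 = 0.332335
P(M+8) = 0.585^4 = 0.117118
The M+4 peak is largest (0.353638); scaling to 100 gives 8.39 : 47.29 : 100.00 : 93.98 : 33.12.

8.39 : 47.29 : 100.00 : 93.98 : 33.12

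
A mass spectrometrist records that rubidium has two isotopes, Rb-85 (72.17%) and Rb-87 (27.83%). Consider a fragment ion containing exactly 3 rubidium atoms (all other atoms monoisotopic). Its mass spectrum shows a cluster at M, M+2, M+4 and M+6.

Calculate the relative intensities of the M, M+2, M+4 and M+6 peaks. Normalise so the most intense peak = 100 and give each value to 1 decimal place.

86.4 : 100.0 : 38.6 : 5.0

The 3 Rb atoms are independent, so intensities follow the terms of (0.7217 + 0.2783)^3.
P(M) = 0.7217^3 = 0.375898
P(M+2) = 3 × 0.7217^2 × 0.2783^1 = 0.434858
P(M+4) = 3 × 0.7217^1 × 0.2783^2 = 0.167689
P(M+6) = 0.2783^3 = 0.021555
The M+2 peak is largest (0.434858); scaling to 100 gives 86.4 : 100.0 : 38.6 : 5.0.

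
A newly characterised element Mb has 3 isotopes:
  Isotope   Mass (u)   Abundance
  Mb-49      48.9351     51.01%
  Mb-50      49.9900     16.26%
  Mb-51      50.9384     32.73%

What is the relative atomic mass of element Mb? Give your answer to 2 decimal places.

49.76 u

Weight each isotope mass by its fractional abundance: 0.5101 × 48.9351 + 0.1626 × 49.9900 + 0.3273 × 50.9384
= 24.96179 + 8.12837 + 16.67214 = 49.76230 u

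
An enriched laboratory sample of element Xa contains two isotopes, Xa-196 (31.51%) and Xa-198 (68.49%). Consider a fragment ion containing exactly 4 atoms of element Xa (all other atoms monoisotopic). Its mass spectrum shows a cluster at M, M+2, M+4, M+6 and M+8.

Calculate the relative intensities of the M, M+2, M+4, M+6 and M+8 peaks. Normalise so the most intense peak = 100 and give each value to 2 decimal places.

2.43 : 21.17 : 69.01 : 100.00 : 54.34

Each Xa atom is independently Xa-196 (p = 0.3151) or Xa-198 (q = 0.6849); the cluster is the binomial expansion (p + q)^4.
P(M) = 0.3151^4 = 0.009858
P(M+2) = 4 × 0.3151^3 × 0.6849^1 = 0.085710
P(M+4) = 6 × 0.3151^2 × 0.6849^2 = 0.279449
P(M+6) = 4 × 0.3151^1 × 0.6849^3 = 0.404939
P(M+8) = 0.6849^4 = 0.220044
The M+6 peak is largest (0.404939); scaling to 100 gives 2.43 : 21.17 : 69.01 : 100.00 : 54.34.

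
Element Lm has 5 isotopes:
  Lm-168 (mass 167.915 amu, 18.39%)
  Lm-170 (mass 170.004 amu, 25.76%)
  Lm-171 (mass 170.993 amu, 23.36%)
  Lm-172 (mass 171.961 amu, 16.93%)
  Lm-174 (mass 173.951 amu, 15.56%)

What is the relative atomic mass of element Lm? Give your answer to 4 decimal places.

Ar = Σ fᵢ·mᵢ = 0.1839 × 167.915 + 0.2576 × 170.004 + 0.2336 × 170.993 + 0.1693 × 171.961 + 0.1556 × 173.951
= 30.87957 + 43.79303 + 39.94396 + 29.11300 + 27.06678 = 170.79634 amu

170.7963 amu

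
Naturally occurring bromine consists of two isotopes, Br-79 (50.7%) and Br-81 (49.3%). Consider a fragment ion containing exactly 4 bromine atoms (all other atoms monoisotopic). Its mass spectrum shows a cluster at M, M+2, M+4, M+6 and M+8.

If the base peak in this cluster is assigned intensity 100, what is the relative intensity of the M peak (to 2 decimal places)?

Binomial terms of (0.507 + 0.493)^4: M 0.0661, M+2 0.2570, M+4 0.3749, M+6 0.2430, M+8 0.0591 → M+4 is the base peak.
P(M+4) = C(4,2) × 0.507^2 × 0.493^2 = 6 × 0.257049 × 0.243049 = 0.374853 (base)
P(M) = C(4,0) × 0.507^4 × 0.493^0 = 1 × 0.06607419 × 1.0000 = 0.066074
Relative intensity = 0.066074 / 0.374853 × 100 = 17.63

17.63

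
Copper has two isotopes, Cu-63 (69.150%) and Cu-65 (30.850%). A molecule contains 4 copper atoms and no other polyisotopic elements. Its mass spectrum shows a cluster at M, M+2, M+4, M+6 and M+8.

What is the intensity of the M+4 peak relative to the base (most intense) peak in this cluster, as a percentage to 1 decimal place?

Term probabilities: M 0.2286, M+2 0.4080, M+4 0.2731, M+6 0.0812, M+8 0.0091. Base peak = M+2.
P(M+2) = C(4,1) × 0.69150^3 × 0.30850^1 = 4 × 0.33065611 × 0.3085 = 0.408030 (base)
P(M+4) = C(4,2) × 0.69150^2 × 0.30850^2 = 6 × 0.47817225 × 0.09517225 = 0.273052
Relative intensity = 0.273052 / 0.408030 × 100 = 66.9

66.9%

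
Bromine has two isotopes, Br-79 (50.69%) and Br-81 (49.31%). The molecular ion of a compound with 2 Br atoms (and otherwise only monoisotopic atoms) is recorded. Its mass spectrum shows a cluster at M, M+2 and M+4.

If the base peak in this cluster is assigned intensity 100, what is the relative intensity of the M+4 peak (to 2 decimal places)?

48.64

(0.5069 + 0.4931)^2 gives M 0.2569, M+2 0.4999, M+4 0.2431; the largest is M+2.
P(M+2) = C(2,1) × 0.5069^1 × 0.4931^1 = 2 × 0.5069 × 0.4931 = 0.499905 (base)
P(M+4) = C(2,2) × 0.5069^0 × 0.4931^2 = 1 × 1.0000 × 0.24314761 = 0.243148
Relative intensity = 0.243148 / 0.499905 × 100 = 48.64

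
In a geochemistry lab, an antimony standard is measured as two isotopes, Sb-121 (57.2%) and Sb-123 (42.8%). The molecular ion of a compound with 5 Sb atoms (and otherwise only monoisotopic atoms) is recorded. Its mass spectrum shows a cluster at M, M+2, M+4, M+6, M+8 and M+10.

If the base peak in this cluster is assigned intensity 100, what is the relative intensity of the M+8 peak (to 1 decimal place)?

Binomial terms of (0.572 + 0.428)^5: M 0.0612, M+2 0.2291, M+4 0.3428, M+6 0.2565, M+8 0.0960, M+10 0.0144 → M+4 is the base peak.
P(M+4) = C(5,2) × 0.572^3 × 0.428^2 = 10 × 0.18714925 × 0.183184 = 0.342827 (base)
P(M+8) = C(5,4) × 0.572^1 × 0.428^4 = 5 × 0.5720 × 0.03355638 = 0.095971
Relative intensity = 0.095971 / 0.342827 × 100 = 28.0

28.0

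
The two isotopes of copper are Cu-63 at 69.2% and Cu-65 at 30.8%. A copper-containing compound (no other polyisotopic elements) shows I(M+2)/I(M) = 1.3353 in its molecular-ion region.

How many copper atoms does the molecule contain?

With n Cu atoms, P(M+2)/P(M) = C(n,1)·p^(n−1)q / p^n = n·q/p = n · 0.308/0.692.
n = 1.3353 × 0.692/0.308 = 3.00 ≈ 3

3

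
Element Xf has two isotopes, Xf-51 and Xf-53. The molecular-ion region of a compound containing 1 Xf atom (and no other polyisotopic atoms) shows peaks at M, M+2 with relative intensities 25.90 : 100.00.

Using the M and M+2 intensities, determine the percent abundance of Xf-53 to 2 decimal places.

Write p for the Xf-51 fraction. I(M+2)/I(M) = [C(1,1)·p^0·(1−p)] / p^1 = 1·(1−p)/p = 100.00/25.90 = 3.8610
(1−p)/p = 3.8610/1 = 3.8610  ⇒  p = 1/(1 + 3.8610) = 0.2057
Xf-51: 20.57%, Xf-53: 79.43%.

79.43%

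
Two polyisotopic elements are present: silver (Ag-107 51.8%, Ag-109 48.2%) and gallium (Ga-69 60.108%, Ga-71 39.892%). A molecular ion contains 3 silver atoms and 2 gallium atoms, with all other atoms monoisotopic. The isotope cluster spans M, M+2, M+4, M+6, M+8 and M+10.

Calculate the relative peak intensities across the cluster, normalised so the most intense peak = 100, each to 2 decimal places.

Silver pattern (n=3): 0.13899183 : 0.3879965 : 0.3610315 : 0.11198017
Gallium pattern (n=2): 0.36129717 : 0.47956567 : 0.15913717
Convolve the two distributions (both contribute in 2-u steps):
  M: 0.13899183×0.36129717 = 0.050217
  M+2: 0.13899183×0.47956567 + 0.3879965×0.36129717 = 0.206838
  M+4: 0.13899183×0.15913717 + 0.3879965×0.47956567 + 0.3610315×0.36129717 = 0.338628
  M+6: 0.3879965×0.15913717 + 0.3610315×0.47956567 + 0.11198017×0.36129717 = 0.275341
  M+8: 0.3610315×0.15913717 + 0.11198017×0.47956567 = 0.111155
  M+10: 0.11198017×0.15913717 = 0.017820
Scale to base peak (0.338628) = 100: 14.83 : 61.08 : 100.00 : 81.31 : 32.83 : 5.26

14.83 : 61.08 : 100.00 : 81.31 : 32.83 : 5.26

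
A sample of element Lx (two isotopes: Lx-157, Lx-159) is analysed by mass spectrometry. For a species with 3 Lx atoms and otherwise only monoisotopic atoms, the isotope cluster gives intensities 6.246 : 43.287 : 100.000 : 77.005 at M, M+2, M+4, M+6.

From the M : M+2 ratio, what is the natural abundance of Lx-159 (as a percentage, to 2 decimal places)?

69.79%

If p is the fraction of Lx that is Lx-157, then I(M+2)/I(M) = [C(3,1)·p^2·(1−p)] / p^3 = 3·(1−p)/p = 43.287/6.246 = 6.9304
(1−p)/p = 6.9304/3 = 2.3101  ⇒  p = 1/(1 + 2.3101) = 0.3021
Lx-157: 30.21%, Lx-159: 69.79%.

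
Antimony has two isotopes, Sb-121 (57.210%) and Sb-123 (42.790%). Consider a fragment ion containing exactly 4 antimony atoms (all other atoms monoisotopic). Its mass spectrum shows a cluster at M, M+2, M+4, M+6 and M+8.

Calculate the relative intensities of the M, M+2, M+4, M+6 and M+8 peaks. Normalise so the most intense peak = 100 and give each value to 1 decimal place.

Each Sb atom is independently Sb-121 (p = 0.57210) or Sb-123 (q = 0.42790); the cluster is the binomial expansion (p + q)^4.
P(M) = 0.57210^4 = 0.107124
P(M+2) = 4 × 0.57210^3 × 0.42790^1 = 0.320493
P(M+4) = 6 × 0.57210^2 × 0.42790^2 = 0.359567
P(M+6) = 4 × 0.57210^1 × 0.42790^3 = 0.179291
P(M+8) = 0.42790^4 = 0.033525
The M+4 peak is largest (0.359567); scaling to 100 gives 29.8 : 89.1 : 100.0 : 49.9 : 9.3.

29.8 : 89.1 : 100.0 : 49.9 : 9.3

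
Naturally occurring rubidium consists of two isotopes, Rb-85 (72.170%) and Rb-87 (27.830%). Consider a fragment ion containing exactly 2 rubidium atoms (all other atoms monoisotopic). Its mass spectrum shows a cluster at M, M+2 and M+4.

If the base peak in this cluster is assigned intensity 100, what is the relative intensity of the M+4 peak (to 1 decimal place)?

Binomial terms of (0.72170 + 0.27830)^2: M 0.5209, M+2 0.4017, M+4 0.0775 → M is the base peak.
P(M) = C(2,0) × 0.72170^2 × 0.27830^0 = 1 × 0.52085089 × 1.0000 = 0.520851 (base)
P(M+4) = C(2,2) × 0.72170^0 × 0.27830^2 = 1 × 1.0000 × 0.07745089 = 0.077451
Relative intensity = 0.077451 / 0.520851 × 100 = 14.9

14.9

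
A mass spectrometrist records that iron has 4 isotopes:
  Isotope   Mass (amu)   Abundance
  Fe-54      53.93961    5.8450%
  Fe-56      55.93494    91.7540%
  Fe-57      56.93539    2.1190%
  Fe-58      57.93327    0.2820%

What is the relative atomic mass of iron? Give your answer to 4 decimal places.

Average mass = Σ (abundance × isotope mass) = 0.058450 × 53.93961 + 0.917540 × 55.93494 + 0.021190 × 56.93539 + 0.002820 × 57.93327
= 3.152770 + 51.322545 + 1.206461 + 0.163372 = 55.845148 amu

55.8451 amu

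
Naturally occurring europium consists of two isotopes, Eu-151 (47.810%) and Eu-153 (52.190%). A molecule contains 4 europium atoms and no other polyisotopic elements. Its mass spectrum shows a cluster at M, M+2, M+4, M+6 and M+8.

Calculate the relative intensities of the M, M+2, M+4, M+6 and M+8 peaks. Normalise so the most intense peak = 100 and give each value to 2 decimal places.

13.99 : 61.07 : 100.00 : 72.77 : 19.86

The 4 Eu atoms are independent, so intensities follow the terms of (0.47810 + 0.52190)^4.
P(M) = 0.47810^4 = 0.052249
P(M+2) = 4 × 0.47810^3 × 0.52190^1 = 0.228141
P(M+4) = 6 × 0.47810^2 × 0.52190^2 = 0.373563
P(M+6) = 4 × 0.47810^1 × 0.52190^3 = 0.271857
P(M+8) = 0.52190^4 = 0.074191
The M+4 peak is largest (0.373563); scaling to 100 gives 13.99 : 61.07 : 100.00 : 72.77 : 19.86.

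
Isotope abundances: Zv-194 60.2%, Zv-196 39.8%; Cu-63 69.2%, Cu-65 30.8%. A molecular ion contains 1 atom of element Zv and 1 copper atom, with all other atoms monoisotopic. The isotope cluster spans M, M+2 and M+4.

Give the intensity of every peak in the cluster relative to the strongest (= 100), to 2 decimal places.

90.40 : 100.00 : 26.60

Element Zv pattern (n=1): 0.6020 : 0.3980
Copper pattern (n=1): 0.6920 : 0.3080
Convolve the two distributions (both contribute in 2-u steps):
  M: 0.6020×0.6920 = 0.416584
  M+2: 0.6020×0.3080 + 0.3980×0.6920 = 0.460832
  M+4: 0.3980×0.3080 = 0.122584
Scale to base peak (0.460832) = 100: 90.40 : 100.00 : 26.60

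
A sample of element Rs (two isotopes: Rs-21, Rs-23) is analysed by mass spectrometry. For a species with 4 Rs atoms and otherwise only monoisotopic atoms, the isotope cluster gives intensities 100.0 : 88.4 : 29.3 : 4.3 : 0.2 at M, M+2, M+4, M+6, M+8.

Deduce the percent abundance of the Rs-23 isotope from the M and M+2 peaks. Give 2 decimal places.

Write p for the Rs-21 fraction. I(M+2)/I(M) = [C(4,1)·p^3·(1−p)] / p^4 = 4·(1−p)/p = 88.4/100.0 = 0.8840
(1−p)/p = 0.8840/4 = 0.2210  ⇒  p = 1/(1 + 0.2210) = 0.8190
Rs-21: 81.90%, Rs-23: 18.10%.

18.10%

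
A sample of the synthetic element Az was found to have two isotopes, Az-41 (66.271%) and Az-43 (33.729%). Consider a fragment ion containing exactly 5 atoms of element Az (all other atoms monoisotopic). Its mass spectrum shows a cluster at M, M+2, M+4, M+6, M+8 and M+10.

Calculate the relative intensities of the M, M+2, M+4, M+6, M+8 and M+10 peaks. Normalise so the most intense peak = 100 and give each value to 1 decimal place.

The 5 Az atoms are independent, so intensities follow the terms of (0.66271 + 0.33729)^5.
P(M) = 0.66271^5 = 0.127826
P(M+2) = 5 × 0.66271^4 × 0.33729^1 = 0.325288
P(M+4) = 10 × 0.66271^3 × 0.33729^2 = 0.331114
P(M+6) = 10 × 0.66271^2 × 0.33729^3 = 0.168522
P(M+8) = 5 × 0.66271^1 × 0.33729^4 = 0.042885
P(M+10) = 0.33729^5 = 0.004365
The M+4 peak is largest (0.331114); scaling to 100 gives 38.6 : 98.2 : 100.0 : 50.9 : 13.0 : 1.3.

38.6 : 98.2 : 100.0 : 50.9 : 13.0 : 1.3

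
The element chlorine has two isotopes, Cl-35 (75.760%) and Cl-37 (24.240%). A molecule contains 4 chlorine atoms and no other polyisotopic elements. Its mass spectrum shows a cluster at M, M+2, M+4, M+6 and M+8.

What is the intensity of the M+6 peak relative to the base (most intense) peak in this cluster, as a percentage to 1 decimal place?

Binomial terms of (0.75760 + 0.24240)^4: M 0.3294, M+2 0.4216, M+4 0.2023, M+6 0.0432, M+8 0.0035 → M+2 is the base peak.
P(M+2) = C(4,1) × 0.75760^3 × 0.24240^1 = 4 × 0.4348304 × 0.2424 = 0.421612 (base)
P(M+6) = C(4,3) × 0.75760^1 × 0.24240^3 = 4 × 0.7576 × 0.01424288 = 0.043162
Relative intensity = 0.043162 / 0.421612 × 100 = 10.2

10.2%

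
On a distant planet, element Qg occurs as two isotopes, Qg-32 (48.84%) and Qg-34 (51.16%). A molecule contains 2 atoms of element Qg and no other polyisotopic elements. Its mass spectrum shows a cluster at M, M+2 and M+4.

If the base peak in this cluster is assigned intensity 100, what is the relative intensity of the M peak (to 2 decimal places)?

Binomial terms of (0.4884 + 0.5116)^2: M 0.2385, M+2 0.4997, M+4 0.2617 → M+2 is the base peak.
P(M+2) = C(2,1) × 0.4884^1 × 0.5116^1 = 2 × 0.4884 × 0.5116 = 0.499731 (base)
P(M) = C(2,0) × 0.4884^2 × 0.5116^0 = 1 × 0.23853456 × 1.0000 = 0.238535
Relative intensity = 0.238535 / 0.499731 × 100 = 47.73

47.73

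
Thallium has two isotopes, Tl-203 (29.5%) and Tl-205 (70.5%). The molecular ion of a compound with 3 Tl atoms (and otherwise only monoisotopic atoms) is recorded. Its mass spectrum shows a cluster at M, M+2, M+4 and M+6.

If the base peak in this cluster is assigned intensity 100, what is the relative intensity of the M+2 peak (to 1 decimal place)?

41.8

Binomial terms of (0.295 + 0.705)^3: M 0.0257, M+2 0.1841, M+4 0.4399, M+6 0.3504 → M+4 is the base peak.
P(M+4) = C(3,2) × 0.295^1 × 0.705^2 = 3 × 0.2950 × 0.497025 = 0.439867 (base)
P(M+2) = C(3,1) × 0.295^2 × 0.705^1 = 3 × 0.087025 × 0.7050 = 0.184058
Relative intensity = 0.184058 / 0.439867 × 100 = 41.8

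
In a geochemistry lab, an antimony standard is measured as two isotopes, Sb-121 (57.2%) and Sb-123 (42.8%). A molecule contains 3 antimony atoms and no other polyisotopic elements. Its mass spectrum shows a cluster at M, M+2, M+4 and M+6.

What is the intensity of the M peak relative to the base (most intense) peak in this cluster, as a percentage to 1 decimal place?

Binomial terms of (0.572 + 0.428)^3: M 0.1871, M+2 0.4201, M+4 0.3143, M+6 0.0784 → M+2 is the base peak.
P(M+2) = C(3,1) × 0.572^2 × 0.428^1 = 3 × 0.327184 × 0.4280 = 0.420104 (base)
P(M) = C(3,0) × 0.572^3 × 0.428^0 = 1 × 0.18714925 × 1.0000 = 0.187149
Relative intensity = 0.187149 / 0.420104 × 100 = 44.5

44.5%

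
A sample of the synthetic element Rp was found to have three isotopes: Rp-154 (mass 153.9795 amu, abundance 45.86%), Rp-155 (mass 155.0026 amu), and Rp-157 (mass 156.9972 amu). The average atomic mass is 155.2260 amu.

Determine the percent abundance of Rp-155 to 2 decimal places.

Let x and y be the fractions of Rp-155 and Rp-157. Then x + y = 1 − 0.4586 = 0.5414 and 155.0026x + 156.9972y = 155.2260 − 0.4586×153.9795 = 84.6110013.
Substituting: 155.0026x + 156.9972(0.5414 − x) = 84.6110013
(155.0026 − 156.9972)x = -0.38728278  ⇒  x = 0.19417, y = 0.34723
Rp-155: 19.42%, Rp-157: 34.72%.

19.42%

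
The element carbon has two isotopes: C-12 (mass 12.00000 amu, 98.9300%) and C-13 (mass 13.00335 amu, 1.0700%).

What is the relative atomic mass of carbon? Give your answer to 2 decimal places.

12.01 amu

Weight each isotope mass by its fractional abundance: 0.989300 × 12.00000 + 0.010700 × 13.00335
= 11.871600 + 0.139136 = 12.010736 amu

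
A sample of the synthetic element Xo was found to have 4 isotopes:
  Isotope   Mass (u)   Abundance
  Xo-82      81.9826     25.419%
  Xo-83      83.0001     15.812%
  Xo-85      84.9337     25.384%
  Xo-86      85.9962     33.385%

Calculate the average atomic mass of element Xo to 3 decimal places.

84.233 u

Weight each isotope mass by its fractional abundance: 0.25419 × 81.9826 + 0.15812 × 83.0001 + 0.25384 × 84.9337 + 0.33385 × 85.9962
= 20.83916 + 13.12398 + 21.55957 + 28.70983 = 84.23254 u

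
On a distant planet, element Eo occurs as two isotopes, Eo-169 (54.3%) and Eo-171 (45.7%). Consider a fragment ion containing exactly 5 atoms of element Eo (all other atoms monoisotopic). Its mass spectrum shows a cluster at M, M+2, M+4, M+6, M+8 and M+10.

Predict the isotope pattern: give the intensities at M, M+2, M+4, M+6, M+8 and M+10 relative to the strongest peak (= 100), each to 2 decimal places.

14.12 : 59.41 : 100.00 : 84.16 : 35.42 : 5.96

Expanding (0.543 + 0.457)^5:
P(M) = 0.543^5 = 0.047206
P(M+2) = 5 × 0.543^4 × 0.457^1 = 0.198649
P(M+4) = 10 × 0.543^3 × 0.457^2 = 0.334374
P(M+6) = 10 × 0.543^2 × 0.457^3 = 0.281416
P(M+8) = 5 × 0.543^1 × 0.457^4 = 0.118423
P(M+10) = 0.457^5 = 0.019933
The M+4 peak is largest (0.334374); scaling to 100 gives 14.12 : 59.41 : 100.00 : 84.16 : 35.42 : 5.96.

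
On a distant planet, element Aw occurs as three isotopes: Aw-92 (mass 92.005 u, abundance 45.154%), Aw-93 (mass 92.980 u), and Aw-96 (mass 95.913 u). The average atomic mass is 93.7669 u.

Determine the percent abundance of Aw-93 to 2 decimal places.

13.01%

The remaining 54.846% is split between Aw-93 (fraction x) and Aw-96 (fraction 0.54846 − x).
Substituting: 92.980x + 95.913(0.54846 − x) = 52.2229623
(92.980 − 95.913)x = -0.38148168  ⇒  x = 0.13007, y = 0.41839
Aw-93: 13.01%, Aw-96: 41.84%.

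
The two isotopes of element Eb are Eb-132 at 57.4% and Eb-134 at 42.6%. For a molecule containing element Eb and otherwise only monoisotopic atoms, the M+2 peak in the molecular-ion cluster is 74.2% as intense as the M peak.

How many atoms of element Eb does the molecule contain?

For n independent Eb atoms, I(M+2)/I(M) = n · (abundance Eb-134) / (abundance Eb-132) = n · 0.426/0.574.
n = 0.742 × 0.574/0.426 = 1.00 ≈ 1

1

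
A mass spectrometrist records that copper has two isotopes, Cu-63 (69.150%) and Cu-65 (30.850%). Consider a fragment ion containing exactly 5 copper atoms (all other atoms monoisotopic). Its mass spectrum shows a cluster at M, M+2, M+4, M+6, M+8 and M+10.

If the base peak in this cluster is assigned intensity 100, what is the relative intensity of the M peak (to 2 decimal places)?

(0.69150 + 0.30850)^5 gives M 0.1581, M+2 0.3527, M+4 0.3147, M+6 0.1404, M+8 0.0313, M+10 0.0028; the largest is M+2.
P(M+2) = C(5,1) × 0.69150^4 × 0.30850^1 = 5 × 0.2286487 × 0.3085 = 0.352691 (base)
P(M) = C(5,0) × 0.69150^5 × 0.30850^0 = 1 × 0.15811058 × 1.0000 = 0.158111
Relative intensity = 0.158111 / 0.352691 × 100 = 44.83

44.83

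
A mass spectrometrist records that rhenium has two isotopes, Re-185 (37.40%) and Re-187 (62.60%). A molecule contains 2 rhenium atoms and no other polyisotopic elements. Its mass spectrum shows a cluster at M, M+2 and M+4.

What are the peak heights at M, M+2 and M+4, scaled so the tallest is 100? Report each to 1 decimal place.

29.9 : 100.0 : 83.7

The 2 Re atoms are independent, so intensities follow the terms of (0.3740 + 0.6260)^2.
P(M) = 0.3740^2 = 0.139876
P(M+2) = 2 × 0.3740^1 × 0.6260^1 = 0.468248
P(M+4) = 0.6260^2 = 0.391876
The M+2 peak is largest (0.468248); scaling to 100 gives 29.9 : 100.0 : 83.7.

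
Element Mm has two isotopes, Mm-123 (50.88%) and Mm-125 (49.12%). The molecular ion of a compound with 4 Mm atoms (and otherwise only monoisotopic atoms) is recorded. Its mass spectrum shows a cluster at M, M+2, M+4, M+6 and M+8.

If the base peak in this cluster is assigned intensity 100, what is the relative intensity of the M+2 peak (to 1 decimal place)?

69.1

Binomial terms of (0.5088 + 0.4912)^4: M 0.0670, M+2 0.2588, M+4 0.3748, M+6 0.2412, M+8 0.0582 → M+4 is the base peak.
P(M+4) = C(4,2) × 0.5088^2 × 0.4912^2 = 6 × 0.25887744 × 0.24127744 = 0.374768 (base)
P(M+2) = C(4,1) × 0.5088^3 × 0.4912^1 = 4 × 0.13171684 × 0.4912 = 0.258797
Relative intensity = 0.258797 / 0.374768 × 100 = 69.1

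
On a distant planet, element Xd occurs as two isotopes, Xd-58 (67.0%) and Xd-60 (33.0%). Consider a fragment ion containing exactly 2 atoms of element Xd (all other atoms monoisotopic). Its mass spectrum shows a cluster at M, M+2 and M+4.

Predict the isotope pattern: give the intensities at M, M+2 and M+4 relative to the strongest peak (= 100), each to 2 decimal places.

The 2 Xd atoms are independent, so intensities follow the terms of (0.670 + 0.330)^2.
P(M) = 0.670^2 = 0.448900
P(M+2) = 2 × 0.670^1 × 0.330^1 = 0.442200
P(M+4) = 0.330^2 = 0.108900
The M peak is largest (0.448900); scaling to 100 gives 100.00 : 98.51 : 24.26.

100.00 : 98.51 : 24.26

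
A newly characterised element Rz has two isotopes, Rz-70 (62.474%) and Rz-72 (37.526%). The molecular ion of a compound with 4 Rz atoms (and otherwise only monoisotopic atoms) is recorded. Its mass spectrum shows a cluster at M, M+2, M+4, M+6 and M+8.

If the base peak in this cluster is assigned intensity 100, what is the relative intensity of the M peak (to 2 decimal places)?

41.62

Binomial terms of (0.62474 + 0.37526)^4: M 0.1523, M+2 0.3660, M+4 0.3298, M+6 0.1321, M+8 0.0198 → M+2 is the base peak.
P(M+2) = C(4,1) × 0.62474^3 × 0.37526^1 = 4 × 0.24383606 × 0.37526 = 0.366008 (base)
P(M) = C(4,0) × 0.62474^4 × 0.37526^0 = 1 × 0.15233414 × 1.0000 = 0.152334
Relative intensity = 0.152334 / 0.366008 × 100 = 41.62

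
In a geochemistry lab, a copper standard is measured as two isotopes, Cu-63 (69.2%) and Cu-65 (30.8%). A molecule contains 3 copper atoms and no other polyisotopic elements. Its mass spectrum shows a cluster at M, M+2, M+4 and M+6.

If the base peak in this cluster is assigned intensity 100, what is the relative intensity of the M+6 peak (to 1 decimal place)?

(0.692 + 0.308)^3 gives M 0.3314, M+2 0.4425, M+4 0.1969, M+6 0.0292; the largest is M+2.
P(M+2) = C(3,1) × 0.692^2 × 0.308^1 = 3 × 0.478864 × 0.3080 = 0.442470 (base)
P(M+6) = C(3,3) × 0.692^0 × 0.308^3 = 1 × 1.0000 × 0.02921811 = 0.029218
Relative intensity = 0.029218 / 0.442470 × 100 = 6.6

6.6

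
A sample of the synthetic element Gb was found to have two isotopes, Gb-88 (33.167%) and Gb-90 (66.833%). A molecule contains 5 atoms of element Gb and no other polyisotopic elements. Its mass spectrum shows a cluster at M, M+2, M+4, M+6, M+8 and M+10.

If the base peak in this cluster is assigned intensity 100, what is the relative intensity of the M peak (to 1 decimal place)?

Binomial terms of (0.33167 + 0.66833)^5: M 0.0040, M+2 0.0404, M+4 0.1630, M+6 0.3284, M+8 0.3309, M+10 0.1333 → M+8 is the base peak.
P(M+8) = C(5,4) × 0.33167^1 × 0.66833^4 = 5 × 0.33167 × 0.19950961 = 0.330857 (base)
P(M) = C(5,0) × 0.33167^5 × 0.66833^0 = 1 × 0.00401357 × 1.0000 = 0.004014
Relative intensity = 0.004014 / 0.330857 × 100 = 1.2

1.2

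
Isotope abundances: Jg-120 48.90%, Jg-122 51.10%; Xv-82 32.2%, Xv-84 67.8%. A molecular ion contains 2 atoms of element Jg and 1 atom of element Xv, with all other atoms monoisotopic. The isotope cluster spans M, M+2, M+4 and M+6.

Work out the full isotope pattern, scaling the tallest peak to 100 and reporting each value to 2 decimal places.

18.21 : 76.39 : 100.00 : 41.86

Element Jg pattern (n=2): 0.239121 : 0.499758 : 0.261121
Element Xv pattern (n=1): 0.3220 : 0.6780
Convolve the two distributions (both contribute in 2-u steps):
  M: 0.239121×0.3220 = 0.076997
  M+2: 0.239121×0.6780 + 0.499758×0.3220 = 0.323046
  M+4: 0.499758×0.6780 + 0.261121×0.3220 = 0.422917
  M+6: 0.261121×0.6780 = 0.177040
Scale to base peak (0.422917) = 100: 18.21 : 76.39 : 100.00 : 41.86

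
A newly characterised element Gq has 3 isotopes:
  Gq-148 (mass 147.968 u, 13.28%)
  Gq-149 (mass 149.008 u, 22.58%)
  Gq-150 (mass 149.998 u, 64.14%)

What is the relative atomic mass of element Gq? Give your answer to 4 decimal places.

Ar = Σ fᵢ·mᵢ = 0.1328 × 147.968 + 0.2258 × 149.008 + 0.6414 × 149.998
= 19.65015 + 33.64601 + 96.20872 = 149.50488 u

149.5049 u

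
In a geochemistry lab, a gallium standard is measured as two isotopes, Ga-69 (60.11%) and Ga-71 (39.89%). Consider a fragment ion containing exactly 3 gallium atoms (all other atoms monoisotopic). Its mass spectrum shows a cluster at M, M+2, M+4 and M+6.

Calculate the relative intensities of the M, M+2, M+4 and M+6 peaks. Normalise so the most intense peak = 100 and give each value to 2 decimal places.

Expanding (0.6011 + 0.3989)^3:
P(M) = 0.6011^3 = 0.217190
P(M+2) = 3 × 0.6011^2 × 0.3989^1 = 0.432393
P(M+4) = 3 × 0.6011^1 × 0.3989^2 = 0.286943
P(M+6) = 0.3989^3 = 0.063473
The M+2 peak is largest (0.432393); scaling to 100 gives 50.23 : 100.00 : 66.36 : 14.68.

50.23 : 100.00 : 66.36 : 14.68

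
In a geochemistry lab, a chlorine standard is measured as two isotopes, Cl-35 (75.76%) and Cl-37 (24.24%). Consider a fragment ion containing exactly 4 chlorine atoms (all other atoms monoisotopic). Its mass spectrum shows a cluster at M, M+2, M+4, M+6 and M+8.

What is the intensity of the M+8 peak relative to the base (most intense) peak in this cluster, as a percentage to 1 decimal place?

0.8%

Binomial terms of (0.7576 + 0.2424)^4: M 0.3294, M+2 0.4216, M+4 0.2023, M+6 0.0432, M+8 0.0035 → M+2 is the base peak.
P(M+2) = C(4,1) × 0.7576^3 × 0.2424^1 = 4 × 0.4348304 × 0.2424 = 0.421612 (base)
P(M+8) = C(4,4) × 0.7576^0 × 0.2424^4 = 1 × 1.0000 × 0.00345247 = 0.003452
Relative intensity = 0.003452 / 0.421612 × 100 = 0.8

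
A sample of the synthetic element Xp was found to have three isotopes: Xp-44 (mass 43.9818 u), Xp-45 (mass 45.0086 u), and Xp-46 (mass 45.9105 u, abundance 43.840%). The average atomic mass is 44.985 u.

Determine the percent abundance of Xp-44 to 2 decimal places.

Let x and y be the fractions of Xp-44 and Xp-45. Then x + y = 1 − 0.43840 = 0.56160 and 43.9818x + 45.0086y = 44.985 − 0.43840×45.9105 = 24.8578368.
Substituting: 43.9818x + 45.0086(0.56160 − x) = 24.8578368
(43.9818 − 45.0086)x = -0.41899296  ⇒  x = 0.40806, y = 0.15354
Xp-44: 40.81%, Xp-45: 15.35%.

40.81%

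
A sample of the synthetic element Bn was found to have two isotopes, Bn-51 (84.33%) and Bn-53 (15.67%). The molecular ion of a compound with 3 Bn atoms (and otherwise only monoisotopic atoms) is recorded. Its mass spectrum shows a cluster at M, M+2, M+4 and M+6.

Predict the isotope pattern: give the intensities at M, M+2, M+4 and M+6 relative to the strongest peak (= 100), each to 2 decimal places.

100.00 : 55.75 : 10.36 : 0.64

The 3 Bn atoms are independent, so intensities follow the terms of (0.8433 + 0.1567)^3.
P(M) = 0.8433^3 = 0.599717
P(M+2) = 3 × 0.8433^2 × 0.1567^1 = 0.334314
P(M+4) = 3 × 0.8433^1 × 0.1567^2 = 0.062121
P(M+6) = 0.1567^3 = 0.003848
The M peak is largest (0.599717); scaling to 100 gives 100.00 : 55.75 : 10.36 : 0.64.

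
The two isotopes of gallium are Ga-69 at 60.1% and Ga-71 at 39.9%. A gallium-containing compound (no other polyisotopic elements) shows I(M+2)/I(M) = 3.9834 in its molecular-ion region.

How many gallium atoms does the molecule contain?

For n independent Ga atoms, I(M+2)/I(M) = n · (abundance Ga-71) / (abundance Ga-69) = n · 0.399/0.601.
n = 3.9834 × 0.601/0.399 = 6.00 ≈ 6

6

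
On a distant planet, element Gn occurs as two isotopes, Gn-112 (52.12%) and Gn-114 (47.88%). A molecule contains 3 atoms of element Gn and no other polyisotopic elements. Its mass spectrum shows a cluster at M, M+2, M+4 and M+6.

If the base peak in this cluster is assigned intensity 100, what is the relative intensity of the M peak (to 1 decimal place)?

36.3

(0.5212 + 0.4788)^3 gives M 0.1416, M+2 0.3902, M+4 0.3585, M+6 0.1098; the largest is M+2.
P(M+2) = C(3,1) × 0.5212^2 × 0.4788^1 = 3 × 0.27164944 × 0.4788 = 0.390197 (base)
P(M) = C(3,0) × 0.5212^3 × 0.4788^0 = 1 × 0.14158369 × 1.0000 = 0.141584
Relative intensity = 0.141584 / 0.390197 × 100 = 36.3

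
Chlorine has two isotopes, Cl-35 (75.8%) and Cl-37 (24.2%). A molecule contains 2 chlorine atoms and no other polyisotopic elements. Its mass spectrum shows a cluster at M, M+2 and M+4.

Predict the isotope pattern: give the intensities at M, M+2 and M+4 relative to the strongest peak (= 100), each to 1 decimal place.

100.0 : 63.9 : 10.2

Each Cl atom is independently Cl-35 (p = 0.758) or Cl-37 (q = 0.242); the cluster is the binomial expansion (p + q)^2.
P(M) = 0.758^2 = 0.574564
P(M+2) = 2 × 0.758^1 × 0.242^1 = 0.366872
P(M+4) = 0.242^2 = 0.058564
The M peak is largest (0.574564); scaling to 100 gives 100.0 : 63.9 : 10.2.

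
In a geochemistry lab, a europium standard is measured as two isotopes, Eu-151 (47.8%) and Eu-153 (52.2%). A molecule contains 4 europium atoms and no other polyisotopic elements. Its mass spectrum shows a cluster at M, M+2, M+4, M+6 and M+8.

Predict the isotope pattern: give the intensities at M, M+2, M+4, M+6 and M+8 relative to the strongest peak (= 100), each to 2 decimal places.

Expanding (0.478 + 0.522)^4:
P(M) = 0.478^4 = 0.052205
P(M+2) = 4 × 0.478^3 × 0.522^1 = 0.228042
P(M+4) = 6 × 0.478^2 × 0.522^2 = 0.373549
P(M+6) = 4 × 0.478^1 × 0.522^3 = 0.271956
P(M+8) = 0.522^4 = 0.074248
The M+4 peak is largest (0.373549); scaling to 100 gives 13.98 : 61.05 : 100.00 : 72.80 : 19.88.

13.98 : 61.05 : 100.00 : 72.80 : 19.88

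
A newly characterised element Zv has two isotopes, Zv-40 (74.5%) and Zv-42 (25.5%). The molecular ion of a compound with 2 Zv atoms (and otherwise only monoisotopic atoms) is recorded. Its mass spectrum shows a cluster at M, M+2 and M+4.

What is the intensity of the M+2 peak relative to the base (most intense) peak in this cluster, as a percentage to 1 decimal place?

68.5%

Binomial terms of (0.745 + 0.255)^2: M 0.5550, M+2 0.3800, M+4 0.0650 → M is the base peak.
P(M) = C(2,0) × 0.745^2 × 0.255^0 = 1 × 0.555025 × 1.0000 = 0.555025 (base)
P(M+2) = C(2,1) × 0.745^1 × 0.255^1 = 2 × 0.7450 × 0.2550 = 0.379950
Relative intensity = 0.379950 / 0.555025 × 100 = 68.5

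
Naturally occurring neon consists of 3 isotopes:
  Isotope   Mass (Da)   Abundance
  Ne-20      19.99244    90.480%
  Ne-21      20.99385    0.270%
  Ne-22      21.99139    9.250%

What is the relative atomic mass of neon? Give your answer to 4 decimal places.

Ar = Σ fᵢ·mᵢ = 0.90480 × 19.99244 + 0.00270 × 20.99385 + 0.09250 × 21.99139
= 18.089160 + 0.056683 + 2.034204 = 20.180047 Da

20.1800 Da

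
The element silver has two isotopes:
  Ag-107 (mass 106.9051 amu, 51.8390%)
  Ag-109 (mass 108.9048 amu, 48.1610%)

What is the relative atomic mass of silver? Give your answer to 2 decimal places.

The abundance-weighted mean is 0.518390 × 106.9051 + 0.481610 × 108.9048
= 55.41853 + 52.44964 = 107.86817 amu

107.87 amu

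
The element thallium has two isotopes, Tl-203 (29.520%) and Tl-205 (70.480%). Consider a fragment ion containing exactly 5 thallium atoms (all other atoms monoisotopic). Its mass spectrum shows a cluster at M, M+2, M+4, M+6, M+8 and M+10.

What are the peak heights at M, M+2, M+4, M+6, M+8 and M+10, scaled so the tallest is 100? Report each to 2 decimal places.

Expanding (0.29520 + 0.70480)^5:
P(M) = 0.29520^5 = 0.002242
P(M+2) = 5 × 0.29520^4 × 0.70480^1 = 0.026761
P(M+4) = 10 × 0.29520^3 × 0.70480^2 = 0.127785
P(M+6) = 10 × 0.29520^2 × 0.70480^3 = 0.305092
P(M+8) = 5 × 0.29520^1 × 0.70480^4 = 0.364208
P(M+10) = 0.70480^5 = 0.173912
The M+8 peak is largest (0.364208); scaling to 100 gives 0.62 : 7.35 : 35.09 : 83.77 : 100.00 : 47.75.

0.62 : 7.35 : 35.09 : 83.77 : 100.00 : 47.75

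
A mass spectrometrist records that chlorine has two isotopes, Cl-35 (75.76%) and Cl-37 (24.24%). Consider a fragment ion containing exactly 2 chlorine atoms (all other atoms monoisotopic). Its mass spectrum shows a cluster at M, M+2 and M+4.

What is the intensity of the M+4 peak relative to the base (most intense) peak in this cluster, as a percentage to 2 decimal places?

Term probabilities: M 0.5740, M+2 0.3673, M+4 0.0588. Base peak = M.
P(M) = C(2,0) × 0.7576^2 × 0.2424^0 = 1 × 0.57395776 × 1.0000 = 0.573958 (base)
P(M+4) = C(2,2) × 0.7576^0 × 0.2424^2 = 1 × 1.0000 × 0.05875776 = 0.058758
Relative intensity = 0.058758 / 0.573958 × 100 = 10.24

10.24%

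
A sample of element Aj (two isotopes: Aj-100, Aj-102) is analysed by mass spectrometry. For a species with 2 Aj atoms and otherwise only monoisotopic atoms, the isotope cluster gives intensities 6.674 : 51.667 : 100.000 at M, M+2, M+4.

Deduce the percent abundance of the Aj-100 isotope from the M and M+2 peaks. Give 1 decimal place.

20.5%

Let p = fractional abundance of Aj-100. I(M+2)/I(M) = [C(2,1)·p^1·(1−p)] / p^2 = 2·(1−p)/p = 51.667/6.674 = 7.7415
(1−p)/p = 7.7415/2 = 3.8708  ⇒  p = 1/(1 + 3.8708) = 0.2053
Aj-100: 20.5%, Aj-102: 79.5%.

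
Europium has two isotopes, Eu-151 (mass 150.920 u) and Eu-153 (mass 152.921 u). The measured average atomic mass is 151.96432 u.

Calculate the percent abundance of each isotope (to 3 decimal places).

Eu-151: 47.810%, Eu-153: 52.190%

Writing the weighted mean with unknown fraction x of Eu-151:
150.920·x + 152.921·(1 − x) = 151.96432
(150.920 − 152.921)·x = 151.96432 − 152.921
x = -0.95668 / -2.001 = 0.47810 → 47.810% Eu-151, 52.190% Eu-153.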